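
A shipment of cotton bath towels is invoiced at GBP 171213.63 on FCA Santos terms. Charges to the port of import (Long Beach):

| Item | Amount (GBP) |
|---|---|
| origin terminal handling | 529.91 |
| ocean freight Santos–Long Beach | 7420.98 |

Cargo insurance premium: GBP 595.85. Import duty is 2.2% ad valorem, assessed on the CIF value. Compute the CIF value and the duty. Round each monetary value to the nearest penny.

CIF = FCA price + pre-shipment costs + freight + insurance
CIF = 171213.63 + 529.91 + 7420.98 + 595.85 = 179760.37
Import duty = 179760.37 × 2.2% = 3954.73

CIF value: GBP 179760.37; import duty: GBP 3954.73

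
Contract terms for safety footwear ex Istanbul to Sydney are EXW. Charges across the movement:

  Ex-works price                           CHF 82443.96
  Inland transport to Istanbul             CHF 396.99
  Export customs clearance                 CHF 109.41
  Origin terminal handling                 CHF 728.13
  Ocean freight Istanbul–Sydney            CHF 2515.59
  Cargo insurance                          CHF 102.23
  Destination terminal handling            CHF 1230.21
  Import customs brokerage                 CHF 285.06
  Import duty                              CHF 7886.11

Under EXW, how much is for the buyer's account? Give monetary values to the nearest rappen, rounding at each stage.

Buyer's account: CHF 13253.73

EXW: the seller makes goods available at their premises; the buyer bears all onward costs.
Seller's account: goods 82443.96 = 82443.96
Buyer's account: inland to port 396.99 + export clearance 109.41 + origin terminal 728.13 + freight 2515.59 + insurance 102.23 + destination terminal 1230.21 + brokerage 285.06 + duty 7886.11 = 13253.73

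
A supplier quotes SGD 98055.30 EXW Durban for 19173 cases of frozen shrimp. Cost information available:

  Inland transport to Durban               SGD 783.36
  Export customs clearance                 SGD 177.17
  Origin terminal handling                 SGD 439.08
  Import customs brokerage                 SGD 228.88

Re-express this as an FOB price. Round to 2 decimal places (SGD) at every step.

Not relevant to the conversion: brokerage — on the buyer under both terms; not part of either seller's price.
From EXW to FOB, the seller additionally bears: inland to port, export clearance, origin terminal.
FOB price = 98055.30 + 783.36 + 177.17 + 439.08 = 99454.91

FOB price: SGD 99454.91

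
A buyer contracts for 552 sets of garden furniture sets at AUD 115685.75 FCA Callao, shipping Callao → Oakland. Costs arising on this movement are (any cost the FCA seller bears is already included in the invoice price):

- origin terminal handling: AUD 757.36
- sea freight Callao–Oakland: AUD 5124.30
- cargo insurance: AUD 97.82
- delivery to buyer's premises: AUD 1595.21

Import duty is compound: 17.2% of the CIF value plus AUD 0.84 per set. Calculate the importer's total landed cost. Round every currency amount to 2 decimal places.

FCA: the seller delivers export-cleared goods to the carrier; the buyer bears costs from that point.
CIF value = FCA price + origin terminal + freight + insurance = 115685.75 + 757.36 + 5124.30 + 97.82 = 121665.23
Ad valorem component: 121665.23 × 17.2% = 20926.42
Specific component: 552 × 0.84 = 463.68
Import duty = 20926.42 + 463.68 = 21390.10
Buyer bears: origin terminal 757.36 + freight 5124.30 + insurance 97.82 + delivery 1595.21 + duty 21390.10 = 28964.79
Landed cost = invoice 115685.75 + 28964.79 = 144650.54

Total landed cost: AUD 144650.54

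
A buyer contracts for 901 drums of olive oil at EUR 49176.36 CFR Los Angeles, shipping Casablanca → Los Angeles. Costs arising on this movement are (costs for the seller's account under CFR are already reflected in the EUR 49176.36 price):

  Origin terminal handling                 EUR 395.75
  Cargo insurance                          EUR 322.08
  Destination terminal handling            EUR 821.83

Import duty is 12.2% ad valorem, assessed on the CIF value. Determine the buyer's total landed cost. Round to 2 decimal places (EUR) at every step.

Total landed cost: EUR 56359.08

CFR: the seller pays costs through ocean freight to the destination port, but not insurance.
Already in the invoice (seller's account under CFR): origin terminal — exclude.
CIF value = CFR price + insurance = 49176.36 + 322.08 = 49498.44
Import duty = 49498.44 × 12.2% = 6038.81
Buyer bears: insurance 322.08 + destination terminal 821.83 + duty 6038.81 = 7182.72
Landed cost = invoice 49176.36 + 7182.72 = 56359.08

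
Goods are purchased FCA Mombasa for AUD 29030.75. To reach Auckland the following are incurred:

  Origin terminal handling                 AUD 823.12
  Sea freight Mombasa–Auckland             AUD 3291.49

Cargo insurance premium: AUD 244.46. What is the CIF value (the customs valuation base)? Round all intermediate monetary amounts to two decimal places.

CIF = FCA price + pre-shipment costs + freight + insurance
CIF = 29030.75 + 823.12 + 3291.49 + 244.46 = 33389.82

CIF value: AUD 33389.82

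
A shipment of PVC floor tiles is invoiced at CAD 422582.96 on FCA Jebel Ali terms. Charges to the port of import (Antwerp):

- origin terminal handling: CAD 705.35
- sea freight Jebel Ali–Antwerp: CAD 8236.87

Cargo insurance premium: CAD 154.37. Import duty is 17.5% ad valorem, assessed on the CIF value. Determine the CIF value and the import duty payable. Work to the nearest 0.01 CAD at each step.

CIF value: CAD 431679.55; import duty: CAD 75543.92

CIF = FCA price + pre-shipment costs + freight + insurance
CIF = 422582.96 + 705.35 + 8236.87 + 154.37 = 431679.55
Import duty = 431679.55 × 17.5% = 75543.92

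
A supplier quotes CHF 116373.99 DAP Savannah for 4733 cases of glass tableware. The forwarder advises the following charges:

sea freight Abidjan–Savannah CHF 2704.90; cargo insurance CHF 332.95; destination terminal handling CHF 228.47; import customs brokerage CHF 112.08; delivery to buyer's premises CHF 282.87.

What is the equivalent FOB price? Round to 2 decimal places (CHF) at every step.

Not relevant to the conversion: brokerage — on the buyer under both terms; not part of either seller's price.
From DAP to FOB, the seller no longer bears: freight, insurance, destination terminal, delivery.
FOB price = 116373.99 − 2704.90 − 332.95 − 228.47 − 282.87 = 112824.80

FOB price: CHF 112824.80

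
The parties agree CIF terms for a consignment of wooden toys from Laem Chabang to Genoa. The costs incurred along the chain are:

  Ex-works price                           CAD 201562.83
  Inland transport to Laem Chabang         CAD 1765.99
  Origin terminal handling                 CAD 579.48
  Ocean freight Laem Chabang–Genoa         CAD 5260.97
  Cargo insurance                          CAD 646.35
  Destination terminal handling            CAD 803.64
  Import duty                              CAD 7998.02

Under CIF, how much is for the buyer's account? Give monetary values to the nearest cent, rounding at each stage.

CIF: the seller pays costs through ocean freight and marine insurance to the destination port.
Seller's account: goods 201562.83 + inland to port 1765.99 + origin terminal 579.48 + freight 5260.97 + insurance 646.35 = 209815.62
Buyer's account: destination terminal 803.64 + duty 7998.02 = 8801.66

Buyer's account: CAD 8801.66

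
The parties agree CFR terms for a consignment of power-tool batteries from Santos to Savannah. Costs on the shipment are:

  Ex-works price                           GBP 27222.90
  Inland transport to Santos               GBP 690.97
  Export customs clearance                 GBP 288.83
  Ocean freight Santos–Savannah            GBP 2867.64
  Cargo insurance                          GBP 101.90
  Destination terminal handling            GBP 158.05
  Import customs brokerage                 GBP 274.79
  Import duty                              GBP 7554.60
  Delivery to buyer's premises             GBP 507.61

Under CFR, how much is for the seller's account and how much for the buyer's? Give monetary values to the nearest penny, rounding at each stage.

Seller: GBP 31070.34; buyer: GBP 8596.95

CFR: the seller pays costs through ocean freight to the destination port, but not insurance.
Seller's account: goods 27222.90 + inland to port 690.97 + export clearance 288.83 + freight 2867.64 = 31070.34
Buyer's account: insurance 101.90 + destination terminal 158.05 + brokerage 274.79 + duty 7554.60 + delivery 507.61 = 8596.95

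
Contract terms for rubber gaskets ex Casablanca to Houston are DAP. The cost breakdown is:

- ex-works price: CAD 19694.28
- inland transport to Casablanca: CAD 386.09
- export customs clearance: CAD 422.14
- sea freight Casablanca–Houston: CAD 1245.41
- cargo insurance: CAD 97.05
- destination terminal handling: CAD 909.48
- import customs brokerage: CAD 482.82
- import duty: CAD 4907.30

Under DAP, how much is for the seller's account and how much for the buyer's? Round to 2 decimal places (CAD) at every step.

DAP: the seller bears all costs to the named destination except import duty and clearance.
Seller's account: goods 19694.28 + inland to port 386.09 + export clearance 422.14 + freight 1245.41 + insurance 97.05 + destination terminal 909.48 = 22754.45
Buyer's account: brokerage 482.82 + duty 4907.30 = 5390.12

Seller: CAD 22754.45; buyer: CAD 5390.12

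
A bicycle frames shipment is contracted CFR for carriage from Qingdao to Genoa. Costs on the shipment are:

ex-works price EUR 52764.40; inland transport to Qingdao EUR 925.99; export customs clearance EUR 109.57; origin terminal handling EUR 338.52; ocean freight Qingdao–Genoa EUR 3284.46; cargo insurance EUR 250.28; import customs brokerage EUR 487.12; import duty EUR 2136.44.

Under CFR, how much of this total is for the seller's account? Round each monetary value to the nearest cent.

CFR: the seller pays costs through ocean freight to the destination port, but not insurance.
Seller's account: goods 52764.40 + inland to port 925.99 + export clearance 109.57 + origin terminal 338.52 + freight 3284.46 = 57422.94
Buyer's account: insurance 250.28 + brokerage 487.12 + duty 2136.44 = 2873.84

Seller's account: EUR 57422.94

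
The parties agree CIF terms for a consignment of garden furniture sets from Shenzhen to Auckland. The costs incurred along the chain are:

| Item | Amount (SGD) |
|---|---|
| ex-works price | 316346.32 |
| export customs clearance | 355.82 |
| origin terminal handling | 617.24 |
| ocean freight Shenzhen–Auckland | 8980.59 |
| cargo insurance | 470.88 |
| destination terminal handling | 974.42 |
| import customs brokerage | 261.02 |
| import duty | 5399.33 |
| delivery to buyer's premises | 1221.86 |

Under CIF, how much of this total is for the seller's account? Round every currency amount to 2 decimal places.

CIF: the seller pays costs through ocean freight and marine insurance to the destination port.
Seller's account: goods 316346.32 + export clearance 355.82 + origin terminal 617.24 + freight 8980.59 + insurance 470.88 = 326770.85
Buyer's account: destination terminal 974.42 + brokerage 261.02 + duty 5399.33 + delivery 1221.86 = 7856.63

Seller's account: SGD 326770.85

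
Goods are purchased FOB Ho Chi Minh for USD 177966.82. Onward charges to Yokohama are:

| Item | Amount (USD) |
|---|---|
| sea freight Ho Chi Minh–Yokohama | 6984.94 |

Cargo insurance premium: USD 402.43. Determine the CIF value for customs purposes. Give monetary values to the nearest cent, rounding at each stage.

CIF = FOB price + freight + insurance
CIF = 177966.82 + 6984.94 + 402.43 = 185354.19

CIF value: USD 185354.19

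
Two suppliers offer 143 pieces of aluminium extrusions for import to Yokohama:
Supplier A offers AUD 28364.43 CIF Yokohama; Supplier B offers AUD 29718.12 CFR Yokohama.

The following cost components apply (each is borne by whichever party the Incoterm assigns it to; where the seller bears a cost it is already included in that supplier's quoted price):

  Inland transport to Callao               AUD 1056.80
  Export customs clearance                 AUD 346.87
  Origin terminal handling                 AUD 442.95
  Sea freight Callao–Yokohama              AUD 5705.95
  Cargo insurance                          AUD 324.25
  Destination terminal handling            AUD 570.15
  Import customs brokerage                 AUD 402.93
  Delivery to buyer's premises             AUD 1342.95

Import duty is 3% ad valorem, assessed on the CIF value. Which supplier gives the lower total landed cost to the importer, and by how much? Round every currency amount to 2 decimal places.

Supplier A is cheaper by AUD 1728.28

Supplier A (CIF):
The CIF price already equals the CIF value: 28364.43
Import duty = 28364.43 × 3% = 850.93
Buyer bears (A): 570.15 + 402.93 + 1342.95 = 2316.03
Landed cost (A) = invoice 28364.43 + 2316.03 + duty 850.93 = 31531.39
Supplier B (CFR):
CIF value = CFR price + insurance = 29718.12 + 324.25 = 30042.37
Import duty = 30042.37 × 3% = 901.27
Buyer bears (B): 324.25 + 570.15 + 402.93 + 1342.95 = 2640.28
Landed cost (B) = invoice 29718.12 + 2640.28 + duty 901.27 = 33259.67
Difference = |31531.39 − 33259.67| = 1728.28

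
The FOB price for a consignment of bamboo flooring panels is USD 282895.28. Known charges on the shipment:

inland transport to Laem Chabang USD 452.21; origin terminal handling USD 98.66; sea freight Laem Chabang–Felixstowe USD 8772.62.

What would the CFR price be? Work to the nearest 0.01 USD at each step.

CFR price: USD 291667.90

Not relevant to the conversion: origin terminal, inland to port — on the seller under both FOB and CFR; already in the FOB price and stays in the CFR price.
From FOB to CFR, the seller additionally bears: freight.
CFR price = 282895.28 + 8772.62 = 291667.90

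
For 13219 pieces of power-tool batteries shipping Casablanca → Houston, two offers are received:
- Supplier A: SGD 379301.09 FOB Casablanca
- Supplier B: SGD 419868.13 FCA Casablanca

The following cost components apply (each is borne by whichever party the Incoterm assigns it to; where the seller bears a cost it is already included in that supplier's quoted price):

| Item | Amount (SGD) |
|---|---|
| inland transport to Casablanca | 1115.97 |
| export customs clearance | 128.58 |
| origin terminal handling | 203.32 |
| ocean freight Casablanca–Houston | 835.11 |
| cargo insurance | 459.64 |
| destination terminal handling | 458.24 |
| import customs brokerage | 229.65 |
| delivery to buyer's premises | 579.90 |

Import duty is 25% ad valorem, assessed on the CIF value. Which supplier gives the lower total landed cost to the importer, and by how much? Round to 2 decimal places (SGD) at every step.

Supplier A is cheaper by SGD 50962.95

Supplier A (FOB):
CIF value = FOB price + freight + insurance = 379301.09 + 835.11 + 459.64 = 380595.84
Import duty = 380595.84 × 25% = 95148.96
Buyer bears (A): 835.11 + 459.64 + 458.24 + 229.65 + 579.90 = 2562.54
Landed cost (A) = invoice 379301.09 + 2562.54 + duty 95148.96 = 477012.59
Supplier B (FCA):
CIF value = FCA price + origin terminal + freight + insurance = 419868.13 + 203.32 + 835.11 + 459.64 = 421366.20
Import duty = 421366.20 × 25% = 105341.55
Buyer bears (B): 203.32 + 835.11 + 459.64 + 458.24 + 229.65 + 579.90 = 2765.86
Landed cost (B) = invoice 419868.13 + 2765.86 + duty 105341.55 = 527975.54
Difference = |477012.59 − 527975.54| = 50962.95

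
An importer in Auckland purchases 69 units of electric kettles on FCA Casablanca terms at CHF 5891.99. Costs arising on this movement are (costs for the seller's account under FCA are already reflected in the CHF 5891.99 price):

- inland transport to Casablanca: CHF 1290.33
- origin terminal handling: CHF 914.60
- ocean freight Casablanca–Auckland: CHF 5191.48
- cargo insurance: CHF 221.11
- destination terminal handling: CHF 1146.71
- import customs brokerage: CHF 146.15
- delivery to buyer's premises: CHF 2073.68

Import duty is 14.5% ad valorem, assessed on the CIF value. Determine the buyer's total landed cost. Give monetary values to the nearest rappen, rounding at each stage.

FCA: the seller delivers export-cleared goods to the carrier; the buyer bears costs from that point.
Already in the invoice (seller's account under FCA): inland to port — exclude.
CIF value = FCA price + origin terminal + freight + insurance = 5891.99 + 914.60 + 5191.48 + 221.11 = 12219.18
Import duty = 12219.18 × 14.5% = 1771.78
Buyer bears: origin terminal 914.60 + freight 5191.48 + insurance 221.11 + destination terminal 1146.71 + brokerage 146.15 + delivery 2073.68 + duty 1771.78 = 11465.51
Landed cost = invoice 5891.99 + 11465.51 = 17357.50

Total landed cost: CHF 17357.50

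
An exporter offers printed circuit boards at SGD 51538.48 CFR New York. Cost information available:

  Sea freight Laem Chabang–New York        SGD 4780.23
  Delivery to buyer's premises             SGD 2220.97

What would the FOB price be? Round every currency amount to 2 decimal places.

Not relevant to the conversion: delivery — on the buyer under both terms; not part of either seller's price.
From CFR to FOB, the seller no longer bears: freight.
FOB price = 51538.48 − 4780.23 = 46758.25

FOB price: SGD 46758.25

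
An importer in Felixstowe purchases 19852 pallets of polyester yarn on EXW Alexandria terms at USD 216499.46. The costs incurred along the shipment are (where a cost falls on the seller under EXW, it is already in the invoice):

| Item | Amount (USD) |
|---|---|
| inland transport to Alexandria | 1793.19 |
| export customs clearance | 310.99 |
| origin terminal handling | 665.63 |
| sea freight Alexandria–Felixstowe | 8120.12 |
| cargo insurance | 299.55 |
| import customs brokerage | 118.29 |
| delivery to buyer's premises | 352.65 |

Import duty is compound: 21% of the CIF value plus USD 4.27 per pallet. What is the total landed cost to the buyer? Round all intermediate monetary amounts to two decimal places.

EXW: the seller makes goods available at their premises; the buyer bears all onward costs.
CIF value = EXW price + inland to port + export clearance + origin terminal + freight + insurance = 216499.46 + 1793.19 + 310.99 + 665.63 + 8120.12 + 299.55 = 227688.94
Ad valorem component: 227688.94 × 21% = 47814.68
Specific component: 19852 × 4.27 = 84768.04
Import duty = 47814.68 + 84768.04 = 132582.72
Buyer bears: inland to port 1793.19 + export clearance 310.99 + origin terminal 665.63 + freight 8120.12 + insurance 299.55 + brokerage 118.29 + delivery 352.65 + duty 132582.72 = 144243.14
Landed cost = invoice 216499.46 + 144243.14 = 360742.60

Total landed cost: USD 360742.60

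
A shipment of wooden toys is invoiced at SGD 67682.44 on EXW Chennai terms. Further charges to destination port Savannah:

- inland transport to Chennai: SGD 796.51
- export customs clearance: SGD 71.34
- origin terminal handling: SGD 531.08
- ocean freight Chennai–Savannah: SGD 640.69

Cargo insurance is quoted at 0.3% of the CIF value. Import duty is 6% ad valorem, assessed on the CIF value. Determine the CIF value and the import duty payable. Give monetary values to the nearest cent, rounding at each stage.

Let C be the CIF value. C = EXW price + pre-shipment costs + freight + 0.3% × C
C − 0.3% × C = 67682.44 + 796.51 + 71.34 + 531.08 + 640.69
0.997 × C = 69722.06
C = 69722.06 / 0.997 = 69931.86
Insurance premium = 0.3% × 69931.86 = 209.80
Import duty = 69931.86 × 6% = 4195.91

CIF value: SGD 69931.86; import duty: SGD 4195.91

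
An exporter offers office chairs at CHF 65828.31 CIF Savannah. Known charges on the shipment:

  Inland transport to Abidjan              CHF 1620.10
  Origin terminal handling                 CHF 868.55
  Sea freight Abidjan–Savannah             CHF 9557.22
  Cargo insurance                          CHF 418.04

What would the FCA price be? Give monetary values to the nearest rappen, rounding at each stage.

FCA price: CHF 54984.50

Not relevant to the conversion: inland to port — on the seller under both CIF and FCA; already in the CIF price and stays in the FCA price.
From CIF to FCA, the seller no longer bears: origin terminal, freight, insurance.
FCA price = 65828.31 − 868.55 − 9557.22 − 418.04 = 54984.50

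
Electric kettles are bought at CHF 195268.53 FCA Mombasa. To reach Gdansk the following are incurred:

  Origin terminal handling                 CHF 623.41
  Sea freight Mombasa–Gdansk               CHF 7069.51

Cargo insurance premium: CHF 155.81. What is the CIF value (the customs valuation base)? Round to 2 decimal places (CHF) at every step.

CIF = FCA price + pre-shipment costs + freight + insurance
CIF = 195268.53 + 623.41 + 7069.51 + 155.81 = 203117.26

CIF value: CHF 203117.26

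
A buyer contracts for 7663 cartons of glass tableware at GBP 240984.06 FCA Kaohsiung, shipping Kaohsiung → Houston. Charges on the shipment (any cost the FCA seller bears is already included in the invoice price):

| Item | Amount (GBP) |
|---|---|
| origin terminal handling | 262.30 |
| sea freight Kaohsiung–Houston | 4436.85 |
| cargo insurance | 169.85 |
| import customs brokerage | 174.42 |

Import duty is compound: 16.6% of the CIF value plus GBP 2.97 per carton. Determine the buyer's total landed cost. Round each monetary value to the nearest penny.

FCA: the seller delivers export-cleared goods to the carrier; the buyer bears costs from that point.
CIF value = FCA price + origin terminal + freight + insurance = 240984.06 + 262.30 + 4436.85 + 169.85 = 245853.06
Ad valorem component: 245853.06 × 16.6% = 40811.61
Specific component: 7663 × 2.97 = 22759.11
Import duty = 40811.61 + 22759.11 = 63570.72
Buyer bears: origin terminal 262.30 + freight 4436.85 + insurance 169.85 + brokerage 174.42 + duty 63570.72 = 68614.14
Landed cost = invoice 240984.06 + 68614.14 = 309598.20

Total landed cost: GBP 309598.20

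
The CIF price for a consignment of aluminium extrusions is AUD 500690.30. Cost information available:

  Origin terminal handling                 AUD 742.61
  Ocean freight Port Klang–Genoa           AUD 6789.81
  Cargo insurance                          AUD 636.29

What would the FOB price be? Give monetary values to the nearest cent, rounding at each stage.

FOB price: AUD 493264.20

Not relevant to the conversion: origin terminal — on the seller under both CIF and FOB; already in the CIF price and stays in the FOB price.
From CIF to FOB, the seller no longer bears: freight, insurance.
FOB price = 500690.30 − 6789.81 − 636.29 = 493264.20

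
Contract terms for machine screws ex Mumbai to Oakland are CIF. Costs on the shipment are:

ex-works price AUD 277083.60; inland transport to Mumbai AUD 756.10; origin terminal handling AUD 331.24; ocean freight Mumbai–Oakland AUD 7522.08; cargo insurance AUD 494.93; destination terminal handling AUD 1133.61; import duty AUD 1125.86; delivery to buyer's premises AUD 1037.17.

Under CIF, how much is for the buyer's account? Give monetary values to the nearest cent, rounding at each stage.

Buyer's account: AUD 3296.64

CIF: the seller pays costs through ocean freight and marine insurance to the destination port.
Seller's account: goods 277083.60 + inland to port 756.10 + origin terminal 331.24 + freight 7522.08 + insurance 494.93 = 286187.95
Buyer's account: destination terminal 1133.61 + duty 1125.86 + delivery 1037.17 = 3296.64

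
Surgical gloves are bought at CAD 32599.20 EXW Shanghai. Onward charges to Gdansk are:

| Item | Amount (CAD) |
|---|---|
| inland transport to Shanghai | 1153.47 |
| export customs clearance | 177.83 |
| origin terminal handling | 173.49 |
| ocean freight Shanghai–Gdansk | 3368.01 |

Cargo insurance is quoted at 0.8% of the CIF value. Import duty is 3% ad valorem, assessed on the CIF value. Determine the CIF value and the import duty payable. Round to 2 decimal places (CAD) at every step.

CIF value: CAD 37774.19; import duty: CAD 1133.23

Let C be the CIF value. C = EXW price + pre-shipment costs + freight + 0.8% × C
C − 0.8% × C = 32599.20 + 1153.47 + 177.83 + 173.49 + 3368.01
0.992 × C = 37472.00
C = 37472.00 / 0.992 = 37774.19
Insurance premium = 0.8% × 37774.19 = 302.19
Import duty = 37774.19 × 3% = 1133.23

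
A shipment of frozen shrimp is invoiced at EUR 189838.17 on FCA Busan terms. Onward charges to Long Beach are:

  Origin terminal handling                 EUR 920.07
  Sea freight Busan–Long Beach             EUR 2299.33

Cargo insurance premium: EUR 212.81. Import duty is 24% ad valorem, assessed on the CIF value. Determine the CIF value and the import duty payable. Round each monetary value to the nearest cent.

CIF = FCA price + pre-shipment costs + freight + insurance
CIF = 189838.17 + 920.07 + 2299.33 + 212.81 = 193270.38
Import duty = 193270.38 × 24% = 46384.89

CIF value: EUR 193270.38; import duty: EUR 46384.89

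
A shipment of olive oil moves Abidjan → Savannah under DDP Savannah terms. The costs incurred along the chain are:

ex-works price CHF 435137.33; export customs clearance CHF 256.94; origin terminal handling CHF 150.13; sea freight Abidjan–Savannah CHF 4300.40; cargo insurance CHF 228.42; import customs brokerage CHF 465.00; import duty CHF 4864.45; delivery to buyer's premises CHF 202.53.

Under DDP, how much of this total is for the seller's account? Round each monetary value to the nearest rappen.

Seller's account: CHF 445605.20

DDP: the seller bears all costs including import duty.
Seller's account: goods 435137.33 + export clearance 256.94 + origin terminal 150.13 + freight 4300.40 + insurance 228.42 + brokerage 465.00 + duty 4864.45 + delivery 202.53 = 445605.20
Buyer's account: 0.00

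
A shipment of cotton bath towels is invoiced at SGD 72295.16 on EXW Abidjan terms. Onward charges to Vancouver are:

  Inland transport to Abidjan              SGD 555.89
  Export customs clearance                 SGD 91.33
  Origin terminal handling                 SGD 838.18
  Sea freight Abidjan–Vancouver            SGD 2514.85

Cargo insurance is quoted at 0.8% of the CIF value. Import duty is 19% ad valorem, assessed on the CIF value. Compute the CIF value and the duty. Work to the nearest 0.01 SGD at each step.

CIF value: SGD 76910.70; import duty: SGD 14613.03

Let C be the CIF value. C = EXW price + pre-shipment costs + freight + 0.8% × C
C − 0.8% × C = 72295.16 + 555.89 + 91.33 + 838.18 + 2514.85
0.992 × C = 76295.41
C = 76295.41 / 0.992 = 76910.70
Insurance premium = 0.8% × 76910.70 = 615.29
Import duty = 76910.70 × 19% = 14613.03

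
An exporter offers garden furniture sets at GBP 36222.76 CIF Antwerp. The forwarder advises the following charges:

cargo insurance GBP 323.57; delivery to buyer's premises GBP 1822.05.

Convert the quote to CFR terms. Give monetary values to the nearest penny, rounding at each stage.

Not relevant to the conversion: delivery — on the buyer under both terms; not part of either seller's price.
From CIF to CFR, the seller no longer bears: insurance.
CFR price = 36222.76 − 323.57 = 35899.19

CFR price: GBP 35899.19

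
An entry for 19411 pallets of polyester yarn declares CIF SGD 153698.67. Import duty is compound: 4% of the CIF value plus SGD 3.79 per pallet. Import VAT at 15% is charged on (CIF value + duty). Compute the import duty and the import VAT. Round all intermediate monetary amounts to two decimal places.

Ad valorem component: 153698.67 × 4% = 6147.95
Specific component: 19411 × 3.79 = 73567.69
Import duty = 6147.95 + 73567.69 = 79715.64
VAT base = CIF + duty = 153698.67 + 79715.64 = 233414.31
Import VAT = 233414.31 × 15% = 35012.15

Import duty: SGD 79715.64; import VAT: SGD 35012.15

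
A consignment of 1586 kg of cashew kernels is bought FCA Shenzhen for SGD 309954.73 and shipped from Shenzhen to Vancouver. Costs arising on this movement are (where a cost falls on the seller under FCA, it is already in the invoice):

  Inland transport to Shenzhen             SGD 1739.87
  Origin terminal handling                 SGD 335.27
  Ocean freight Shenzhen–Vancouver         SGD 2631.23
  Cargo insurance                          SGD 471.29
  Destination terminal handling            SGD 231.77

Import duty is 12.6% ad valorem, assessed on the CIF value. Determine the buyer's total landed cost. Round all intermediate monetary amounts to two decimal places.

FCA: the seller delivers export-cleared goods to the carrier; the buyer bears costs from that point.
Already in the invoice (seller's account under FCA): inland to port — exclude.
CIF value = FCA price + origin terminal + freight + insurance = 309954.73 + 335.27 + 2631.23 + 471.29 = 313392.52
Import duty = 313392.52 × 12.6% = 39487.46
Buyer bears: origin terminal 335.27 + freight 2631.23 + insurance 471.29 + destination terminal 231.77 + duty 39487.46 = 43157.02
Landed cost = invoice 309954.73 + 43157.02 = 353111.75

Total landed cost: SGD 353111.75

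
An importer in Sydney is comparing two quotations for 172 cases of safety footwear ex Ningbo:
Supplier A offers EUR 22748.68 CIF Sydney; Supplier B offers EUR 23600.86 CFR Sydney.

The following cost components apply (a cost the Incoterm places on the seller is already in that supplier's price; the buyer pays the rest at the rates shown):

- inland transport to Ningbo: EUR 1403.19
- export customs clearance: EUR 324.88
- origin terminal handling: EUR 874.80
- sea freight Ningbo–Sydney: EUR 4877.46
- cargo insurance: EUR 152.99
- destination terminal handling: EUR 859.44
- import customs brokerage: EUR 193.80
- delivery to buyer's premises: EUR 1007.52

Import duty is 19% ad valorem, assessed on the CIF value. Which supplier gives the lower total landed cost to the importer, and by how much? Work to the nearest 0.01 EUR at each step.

Supplier A is cheaper by EUR 1196.15

Supplier A (CIF):
The CIF price already equals the CIF value: 22748.68
Import duty = 22748.68 × 19% = 4322.25
Buyer bears (A): 859.44 + 193.80 + 1007.52 = 2060.76
Landed cost (A) = invoice 22748.68 + 2060.76 + duty 4322.25 = 29131.69
Supplier B (CFR):
CIF value = CFR price + insurance = 23600.86 + 152.99 = 23753.85
Import duty = 23753.85 × 19% = 4513.23
Buyer bears (B): 152.99 + 859.44 + 193.80 + 1007.52 = 2213.75
Landed cost (B) = invoice 23600.86 + 2213.75 + duty 4513.23 = 30327.84
Difference = |29131.69 − 30327.84| = 1196.15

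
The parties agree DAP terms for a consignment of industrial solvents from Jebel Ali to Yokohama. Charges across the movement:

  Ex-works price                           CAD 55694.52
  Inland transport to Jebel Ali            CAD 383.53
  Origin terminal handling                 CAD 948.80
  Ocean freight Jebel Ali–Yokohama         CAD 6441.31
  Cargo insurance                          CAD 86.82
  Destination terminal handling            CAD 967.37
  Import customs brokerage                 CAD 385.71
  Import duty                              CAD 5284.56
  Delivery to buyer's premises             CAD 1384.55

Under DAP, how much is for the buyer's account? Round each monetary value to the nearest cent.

Buyer's account: CAD 5670.27

DAP: the seller bears all costs to the named destination except import duty and clearance.
Seller's account: goods 55694.52 + inland to port 383.53 + origin terminal 948.80 + freight 6441.31 + insurance 86.82 + destination terminal 967.37 + delivery 1384.55 = 65906.90
Buyer's account: brokerage 385.71 + duty 5284.56 = 5670.27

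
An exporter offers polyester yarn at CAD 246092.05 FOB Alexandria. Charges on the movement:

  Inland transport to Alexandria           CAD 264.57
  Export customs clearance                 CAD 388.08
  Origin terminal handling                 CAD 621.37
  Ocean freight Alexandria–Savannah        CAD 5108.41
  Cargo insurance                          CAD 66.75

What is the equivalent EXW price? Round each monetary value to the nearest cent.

EXW price: CAD 244818.03

Not relevant to the conversion: freight, insurance — on the buyer under both terms; not part of either seller's price.
From FOB to EXW, the seller no longer bears: inland to port, export clearance, origin terminal.
EXW price = 246092.05 − 264.57 − 388.08 − 621.37 = 244818.03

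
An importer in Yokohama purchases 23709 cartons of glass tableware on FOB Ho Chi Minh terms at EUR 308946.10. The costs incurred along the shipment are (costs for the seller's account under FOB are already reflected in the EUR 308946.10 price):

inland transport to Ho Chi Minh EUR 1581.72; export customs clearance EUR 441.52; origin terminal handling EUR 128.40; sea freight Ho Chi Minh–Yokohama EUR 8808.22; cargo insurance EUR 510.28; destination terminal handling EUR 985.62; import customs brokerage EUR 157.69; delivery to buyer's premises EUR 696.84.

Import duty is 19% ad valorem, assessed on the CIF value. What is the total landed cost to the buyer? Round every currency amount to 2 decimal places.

FOB: the seller bears costs until goods are on board at the origin port; the buyer bears freight, insurance and all costs thereafter.
Already in the invoice (seller's account under FOB): inland to port, export clearance, origin terminal — exclude.
CIF value = FOB price + freight + insurance = 308946.10 + 8808.22 + 510.28 = 318264.60
Import duty = 318264.60 × 19% = 60470.27
Buyer bears: freight 8808.22 + insurance 510.28 + destination terminal 985.62 + brokerage 157.69 + delivery 696.84 + duty 60470.27 = 71628.92
Landed cost = invoice 308946.10 + 71628.92 = 380575.02

Total landed cost: EUR 380575.02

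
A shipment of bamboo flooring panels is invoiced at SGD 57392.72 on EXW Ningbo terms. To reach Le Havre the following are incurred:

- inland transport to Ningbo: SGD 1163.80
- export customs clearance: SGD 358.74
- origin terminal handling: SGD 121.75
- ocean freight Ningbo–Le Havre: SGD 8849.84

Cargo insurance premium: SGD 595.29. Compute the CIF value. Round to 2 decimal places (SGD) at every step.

CIF value: SGD 68482.14

CIF = EXW price + pre-shipment costs + freight + insurance
CIF = 57392.72 + 1163.80 + 358.74 + 121.75 + 8849.84 + 595.29 = 68482.14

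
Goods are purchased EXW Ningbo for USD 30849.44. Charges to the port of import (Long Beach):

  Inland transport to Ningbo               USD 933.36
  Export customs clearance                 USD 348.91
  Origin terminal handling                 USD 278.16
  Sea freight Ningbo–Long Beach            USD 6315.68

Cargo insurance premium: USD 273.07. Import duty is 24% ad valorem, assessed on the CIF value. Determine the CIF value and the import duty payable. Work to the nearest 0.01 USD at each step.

CIF = EXW price + pre-shipment costs + freight + insurance
CIF = 30849.44 + 933.36 + 348.91 + 278.16 + 6315.68 + 273.07 = 38998.62
Import duty = 38998.62 × 24% = 9359.67

CIF value: USD 38998.62; import duty: USD 9359.67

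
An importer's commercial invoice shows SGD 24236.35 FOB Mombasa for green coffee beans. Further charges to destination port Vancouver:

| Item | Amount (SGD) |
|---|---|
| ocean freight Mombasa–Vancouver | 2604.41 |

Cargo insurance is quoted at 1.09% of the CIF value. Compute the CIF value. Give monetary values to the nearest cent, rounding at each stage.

Let C be the CIF value. C = FOB price + freight + 1.09% × C
C − 1.09% × C = 24236.35 + 2604.41
0.9891 × C = 26840.76
C = 26840.76 / 0.9891 = 27136.55
Insurance premium = 1.09% × 27136.55 = 295.79

CIF value: SGD 27136.55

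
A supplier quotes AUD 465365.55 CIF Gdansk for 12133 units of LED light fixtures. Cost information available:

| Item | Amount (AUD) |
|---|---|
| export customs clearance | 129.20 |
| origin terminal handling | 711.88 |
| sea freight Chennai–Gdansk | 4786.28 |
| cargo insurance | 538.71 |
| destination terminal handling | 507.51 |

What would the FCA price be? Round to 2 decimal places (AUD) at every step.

FCA price: AUD 459328.68

Not relevant to the conversion: export clearance — on the seller under both CIF and FCA; already in the CIF price and stays in the FCA price. destination terminal — on the buyer under both terms; not part of either seller's price.
From CIF to FCA, the seller no longer bears: origin terminal, freight, insurance.
FCA price = 465365.55 − 711.88 − 4786.28 − 538.71 = 459328.68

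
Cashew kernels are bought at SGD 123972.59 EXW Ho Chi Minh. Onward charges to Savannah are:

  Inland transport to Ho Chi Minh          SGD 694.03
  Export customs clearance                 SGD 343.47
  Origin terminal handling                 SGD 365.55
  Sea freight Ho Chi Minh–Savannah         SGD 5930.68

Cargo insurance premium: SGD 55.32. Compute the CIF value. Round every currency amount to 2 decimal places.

CIF = EXW price + pre-shipment costs + freight + insurance
CIF = 123972.59 + 694.03 + 343.47 + 365.55 + 5930.68 + 55.32 = 131361.64

CIF value: SGD 131361.64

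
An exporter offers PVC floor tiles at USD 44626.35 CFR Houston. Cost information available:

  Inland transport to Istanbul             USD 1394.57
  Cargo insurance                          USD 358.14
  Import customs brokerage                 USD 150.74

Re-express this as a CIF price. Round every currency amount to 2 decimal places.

CIF price: USD 44984.49

Not relevant to the conversion: inland to port — on the seller under both CFR and CIF; already in the CFR price and stays in the CIF price. brokerage — on the buyer under both terms; not part of either seller's price.
From CFR to CIF, the seller additionally bears: insurance.
CIF price = 44626.35 + 358.14 = 44984.49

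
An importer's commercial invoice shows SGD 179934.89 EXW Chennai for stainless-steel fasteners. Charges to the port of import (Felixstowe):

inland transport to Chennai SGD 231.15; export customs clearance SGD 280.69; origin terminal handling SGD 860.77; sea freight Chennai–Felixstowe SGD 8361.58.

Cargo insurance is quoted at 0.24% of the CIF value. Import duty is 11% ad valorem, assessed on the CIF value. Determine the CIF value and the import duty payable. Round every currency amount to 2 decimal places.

Let C be the CIF value. C = EXW price + pre-shipment costs + freight + 0.24% × C
C − 0.24% × C = 179934.89 + 231.15 + 280.69 + 860.77 + 8361.58
0.9976 × C = 189669.08
C = 189669.08 / 0.9976 = 190125.38
Insurance premium = 0.24% × 190125.38 = 456.30
Import duty = 190125.38 × 11% = 20913.79

CIF value: SGD 190125.38; import duty: SGD 20913.79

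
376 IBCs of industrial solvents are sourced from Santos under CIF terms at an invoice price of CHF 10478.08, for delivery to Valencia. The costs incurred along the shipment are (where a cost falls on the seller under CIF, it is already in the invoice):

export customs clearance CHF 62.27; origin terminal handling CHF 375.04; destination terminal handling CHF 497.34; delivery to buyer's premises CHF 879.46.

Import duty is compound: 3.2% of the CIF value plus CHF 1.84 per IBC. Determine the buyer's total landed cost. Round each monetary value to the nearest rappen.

Total landed cost: CHF 12882.02

CIF: the seller pays costs through ocean freight and marine insurance to the destination port.
Already in the invoice (seller's account under CIF): export clearance, origin terminal — exclude.
The CIF price already equals the CIF value: 10478.08
Ad valorem component: 10478.08 × 3.2% = 335.30
Specific component: 376 × 1.84 = 691.84
Import duty = 335.30 + 691.84 = 1027.14
Buyer bears: destination terminal 497.34 + delivery 879.46 + duty 1027.14 = 2403.94
Landed cost = invoice 10478.08 + 2403.94 = 12882.02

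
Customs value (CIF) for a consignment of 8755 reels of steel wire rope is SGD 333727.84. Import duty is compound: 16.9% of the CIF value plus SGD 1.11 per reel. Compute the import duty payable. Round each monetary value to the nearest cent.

Import duty: SGD 66118.05

Ad valorem component: 333727.84 × 16.9% = 56400.00
Specific component: 8755 × 1.11 = 9718.05
Import duty = 56400.00 + 9718.05 = 66118.05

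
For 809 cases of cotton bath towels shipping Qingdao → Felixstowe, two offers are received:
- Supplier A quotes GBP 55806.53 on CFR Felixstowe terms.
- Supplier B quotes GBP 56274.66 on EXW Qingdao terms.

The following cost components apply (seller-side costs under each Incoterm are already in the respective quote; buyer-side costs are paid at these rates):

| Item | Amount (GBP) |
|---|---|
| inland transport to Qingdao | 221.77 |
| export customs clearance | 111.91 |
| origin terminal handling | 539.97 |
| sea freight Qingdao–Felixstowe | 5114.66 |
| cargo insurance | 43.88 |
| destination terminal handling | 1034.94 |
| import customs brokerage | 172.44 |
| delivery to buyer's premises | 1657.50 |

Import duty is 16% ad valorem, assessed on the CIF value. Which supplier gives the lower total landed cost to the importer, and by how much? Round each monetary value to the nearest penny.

Supplier A (CFR):
CIF value = CFR price + insurance = 55806.53 + 43.88 = 55850.41
Import duty = 55850.41 × 16% = 8936.07
Buyer bears (A): 43.88 + 1034.94 + 172.44 + 1657.50 = 2908.76
Landed cost (A) = invoice 55806.53 + 2908.76 + duty 8936.07 = 67651.36
Supplier B (EXW):
CIF value = EXW price + inland to port + export clearance + origin terminal + freight + insurance = 56274.66 + 221.77 + 111.91 + 539.97 + 5114.66 + 43.88 = 62306.85
Import duty = 62306.85 × 16% = 9969.10
Buyer bears (B): 221.77 + 111.91 + 539.97 + 5114.66 + 43.88 + 1034.94 + 172.44 + 1657.50 = 8897.07
Landed cost (B) = invoice 56274.66 + 8897.07 + duty 9969.10 = 75140.83
Difference = |67651.36 − 75140.83| = 7489.47

Supplier A is cheaper by GBP 7489.47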